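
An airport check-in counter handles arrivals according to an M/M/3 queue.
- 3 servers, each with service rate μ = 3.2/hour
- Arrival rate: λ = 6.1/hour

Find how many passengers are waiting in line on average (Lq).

Traffic intensity: ρ = λ/(cμ) = 6.1/(3×3.2) = 0.6354
Since ρ = 0.6354 < 1, system is stable.
Offered load a = λ/μ = cρ = 6.1/3.2 = 1.9062
P₀ = [ Σₙ₌₀^2 aⁿ/n! + a^3/(3!(1-ρ)) ]⁻¹
Σ = a^0/0! + a^1/1! + a^2/2! = 1.0000 + 1.9062 + 1.8169 = 4.7231
a^3/(3!(1-ρ)) = 6.9269/(6 × 0.36458) = 3.1666
P₀ = 1/(4.7231 + 3.1666) = 0.1267
Lq = P₀·a^3·ρ / (3!(1-ρ)²) = 0.12675 × 6.9269 × 0.63542 / (6 × 0.13292) = 0.6995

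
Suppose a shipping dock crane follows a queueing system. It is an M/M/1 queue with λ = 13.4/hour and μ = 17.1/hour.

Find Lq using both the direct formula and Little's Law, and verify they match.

Method 1 (direct): Lq = λ²/(μ(μ-λ)) = 179.56/(17.1 × 3.70) = 2.8380

Method 2 (Little's Law):
W = 1/(μ-λ) = 1/3.70 = 0.27027
Wq = W - 1/μ = 0.27027 - 0.058480 = 0.21179
Lq = λWq = 13.4 × 0.21179 = 2.8380 ✔ (matches Method 1)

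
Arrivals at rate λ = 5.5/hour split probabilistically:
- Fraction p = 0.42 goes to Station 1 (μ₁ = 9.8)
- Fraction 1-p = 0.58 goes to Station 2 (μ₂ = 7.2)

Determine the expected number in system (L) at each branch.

Effective rates: λ₁ = 5.5×0.42 = 2.31, λ₂ = 5.5×0.58 = 3.19
Station 1: ρ₁ = 2.31/9.8 = 0.2357, L₁ = ρ₁/(1-ρ₁) = 0.2357/(1-0.2357) = 0.3084
Station 2: ρ₂ = 3.19/7.2 = 0.44306, L₂ = ρ₂/(1-ρ₂) = 0.44306/(1-0.44306) = 0.7955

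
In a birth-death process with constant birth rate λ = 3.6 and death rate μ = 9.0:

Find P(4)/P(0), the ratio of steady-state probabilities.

For constant rates: P(n)/P(0) = (λ/μ)^n
P(4)/P(0) = (3.6/9.0)^4 = 0.4000^4 = 0.02560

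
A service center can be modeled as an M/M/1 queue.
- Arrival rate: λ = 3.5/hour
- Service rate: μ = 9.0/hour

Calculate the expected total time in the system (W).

First, compute utilization: ρ = λ/μ = 3.5/9.0 = 0.3889
For M/M/1: W = 1/(μ-λ)
W = 1/(9.0-3.5) = 1/5.50
W = 0.1818 hours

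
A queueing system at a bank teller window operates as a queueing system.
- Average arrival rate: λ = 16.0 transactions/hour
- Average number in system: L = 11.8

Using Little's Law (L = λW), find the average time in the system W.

Little's Law: L = λW, so W = L/λ
W = 11.8/16.0 = 0.7375 hours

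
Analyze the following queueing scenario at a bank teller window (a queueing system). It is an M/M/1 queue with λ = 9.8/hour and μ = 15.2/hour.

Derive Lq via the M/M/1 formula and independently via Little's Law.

Method 1 (direct): Lq = λ²/(μ(μ-λ)) = 96.04/(15.2 × 5.40) = 1.1701

Method 2 (Little's Law):
W = 1/(μ-λ) = 1/5.40 = 0.1852
Wq = W - 1/μ = 0.1852 - 0.06579 = 0.1194
Lq = λWq = 9.8 × 0.1194 = 1.1701 ✔ (matches Method 1)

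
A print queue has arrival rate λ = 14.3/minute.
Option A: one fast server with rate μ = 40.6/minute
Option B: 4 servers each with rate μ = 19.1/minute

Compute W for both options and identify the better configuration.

Option A: single server μ = 40.6 (M/M/1)
  ρ_A = 14.3/40.6 = 0.3522
  W_A = 1/(μ-λ) = 1/(40.6-14.3) = 1/26.30 = 0.03802

Option B: 4 servers μ = 19.1 (M/M/4)
  ρ_B = λ/(cμ) = 14.3/(4×19.1) = 0.1872
  Offered load a = λ/μ = cρ = 14.3/19.1 = 0.7487
  P₀ = [ Σₙ₌₀^3 aⁿ/n! + a^4/(4!(1-ρ)) ]⁻¹
  Σ = a^0/0! + a^1/1! + a^2/2! + a^3/3! = 1.0000 + 0.7487 + 0.2803 + 0.06995 = 2.0989
  a^4/(4!(1-ρ)) = 0.3142/(24 × 0.8128) = 0.01611
  P₀ = 1/(2.0989 + 0.01611) = 0.4728
  Lq = P₀·a^4·ρ / (4!(1-ρ)²) = 0.4728 × 0.3142 × 0.1872 / (24 × 0.6607) = 0.001754
  Wq_B = Lq/λ = 0.0017536/14.3 = 0.0001226
  W_B = Wq_B + 1/μ = 0.0001226 + 0.05236 = 0.05248

Since W_A = 0.03802 < W_B = 0.05248, Option A (single fast server) has the shorter time in system.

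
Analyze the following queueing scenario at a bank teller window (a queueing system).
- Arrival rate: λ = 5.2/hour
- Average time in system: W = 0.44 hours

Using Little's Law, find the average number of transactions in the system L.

Little's Law: L = λW
L = 5.2 × 0.44 = 2.2880 transactions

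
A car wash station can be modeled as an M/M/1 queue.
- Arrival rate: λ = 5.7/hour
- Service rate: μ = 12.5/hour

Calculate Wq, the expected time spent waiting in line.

First, compute utilization: ρ = λ/μ = 5.7/12.5 = 0.4560
For M/M/1: Wq = λ/(μ(μ-λ))
Wq = 5.7/(12.5 × (12.5-5.7))
Wq = 5.7/(12.5 × 6.80)
Wq = 0.06706 hours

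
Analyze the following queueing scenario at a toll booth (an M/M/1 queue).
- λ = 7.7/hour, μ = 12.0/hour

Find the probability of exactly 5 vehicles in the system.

ρ = λ/μ = 7.7/12.0 = 0.64167
P(n) = (1-ρ)ρⁿ
P(5) = (1-0.64167) × 0.64167^5
P(5) = 0.3583 × 0.1088
P(5) = 0.03898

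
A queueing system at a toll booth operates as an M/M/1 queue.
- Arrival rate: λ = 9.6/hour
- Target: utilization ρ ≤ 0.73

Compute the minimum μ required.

ρ = λ/μ, so μ = λ/ρ
μ ≥ 9.6/0.73 = 13.1507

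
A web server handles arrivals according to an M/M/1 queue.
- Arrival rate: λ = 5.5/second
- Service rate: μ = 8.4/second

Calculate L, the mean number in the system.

ρ = λ/μ = 5.5/8.4 = 0.6548
For M/M/1: L = λ/(μ-λ)
L = 5.5/(8.4-5.5) = 5.5/2.90
L = 1.8966 requests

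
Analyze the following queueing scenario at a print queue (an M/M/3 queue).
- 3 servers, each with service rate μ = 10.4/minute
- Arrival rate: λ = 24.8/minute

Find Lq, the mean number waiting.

Traffic intensity: ρ = λ/(cμ) = 24.8/(3×10.4) = 0.7949
Since ρ = 0.7949 < 1, system is stable.
Offered load a = λ/μ = cρ = 24.8/10.4 = 2.3846
P₀ = [ Σₙ₌₀^2 aⁿ/n! + a^3/(3!(1-ρ)) ]⁻¹
Σ = a^0/0! + a^1/1! + a^2/2! = 1.0000 + 2.3846 + 2.8432 = 6.2278
a^3/(3!(1-ρ)) = 13.5599/(6 × 0.205128) = 11.0174
P₀ = 1/(6.2278 + 11.0174) = 0.05799
Lq = P₀·a^3·ρ / (3!(1-ρ)²) = 0.057987 × 13.5599 × 0.79487 / (6 × 0.042078) = 2.4756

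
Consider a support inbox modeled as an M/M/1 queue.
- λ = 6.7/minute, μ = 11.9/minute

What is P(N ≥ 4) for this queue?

ρ = λ/μ = 6.7/11.9 = 0.5630
P(N ≥ n) = ρⁿ
P(N ≥ 4) = 0.5630^4
P(N ≥ 4) = 0.1005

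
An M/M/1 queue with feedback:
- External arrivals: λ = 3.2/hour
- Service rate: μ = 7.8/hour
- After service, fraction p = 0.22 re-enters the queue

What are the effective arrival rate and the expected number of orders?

Effective arrival rate: λ_eff = λ/(1-p) = 3.2/(1-0.22) = 3.2/0.78 = 4.1026
ρ = λ_eff/μ = 4.1026/7.8 = 0.52597
L = ρ/(1-ρ) = 0.52597/(1-0.52597) = 1.1096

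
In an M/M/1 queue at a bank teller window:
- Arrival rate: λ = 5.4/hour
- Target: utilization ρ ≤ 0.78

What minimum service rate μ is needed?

ρ = λ/μ, so μ = λ/ρ
μ ≥ 5.4/0.78 = 6.9231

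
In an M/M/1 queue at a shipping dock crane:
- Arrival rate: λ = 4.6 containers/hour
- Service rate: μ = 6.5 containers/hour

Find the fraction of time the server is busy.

Server utilization: ρ = λ/μ
ρ = 4.6/6.5 = 0.7077
The server is busy 70.77% of the time.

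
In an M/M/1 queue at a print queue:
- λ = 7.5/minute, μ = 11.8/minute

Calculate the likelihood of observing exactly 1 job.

ρ = λ/μ = 7.5/11.8 = 0.6356
P(n) = (1-ρ)ρⁿ
P(1) = (1-0.6356) × 0.6356^1
P(1) = 0.3644 × 0.6356
P(1) = 0.2316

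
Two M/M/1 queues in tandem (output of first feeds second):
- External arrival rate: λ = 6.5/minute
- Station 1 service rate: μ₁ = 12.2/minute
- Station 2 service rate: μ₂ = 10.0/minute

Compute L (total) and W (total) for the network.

By Jackson's theorem, each station behaves as independent M/M/1.
Station 1: ρ₁ = 6.5/12.2 = 0.5328, L₁ = ρ₁/(1-ρ₁) = λ/(μ₁-λ) = 6.5/5.70 = 1.1404
Station 2: ρ₂ = 6.5/10.0 = 0.6500, L₂ = ρ₂/(1-ρ₂) = λ/(μ₂-λ) = 6.5/3.50 = 1.8571
Total: L = L₁ + L₂ = 1.1404 + 1.8571 = 2.9975
W = L/λ = 2.9975/6.5 = 0.4612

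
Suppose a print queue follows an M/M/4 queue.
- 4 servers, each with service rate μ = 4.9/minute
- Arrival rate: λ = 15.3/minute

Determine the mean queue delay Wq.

Traffic intensity: ρ = λ/(cμ) = 15.3/(4×4.9) = 0.7806
Since ρ = 0.7806 < 1, system is stable.
Offered load a = λ/μ = cρ = 15.3/4.9 = 3.1224
P₀ = [ Σₙ₌₀^3 aⁿ/n! + a^4/(4!(1-ρ)) ]⁻¹
Σ = a^0/0! + a^1/1! + a^2/2! + a^3/3! = 1.00000 + 3.12245 + 4.87484 + 5.07382 = 14.0711
a^4/(4!(1-ρ)) = 95.0564/(24 × 0.219388) = 18.0533
P₀ = 1/(14.0711 + 18.0533) = 0.03113
Lq = P₀·a^4·ρ / (4!(1-ρ)²) = 0.031129 × 95.0564 × 0.78061 / (24 × 0.048131) = 1.9996
Wq = Lq/λ = 1.9996/15.3 = 0.1307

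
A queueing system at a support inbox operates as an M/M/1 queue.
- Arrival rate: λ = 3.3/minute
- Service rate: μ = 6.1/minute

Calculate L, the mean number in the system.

ρ = λ/μ = 3.3/6.1 = 0.5410
For M/M/1: L = λ/(μ-λ)
L = 3.3/(6.1-3.3) = 3.3/2.80
L = 1.1786 emails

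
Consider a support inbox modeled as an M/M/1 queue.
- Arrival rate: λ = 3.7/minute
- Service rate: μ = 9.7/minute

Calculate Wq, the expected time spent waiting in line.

First, compute utilization: ρ = λ/μ = 3.7/9.7 = 0.3814
For M/M/1: Wq = λ/(μ(μ-λ))
Wq = 3.7/(9.7 × (9.7-3.7))
Wq = 3.7/(9.7 × 6.00)
Wq = 0.06357 minutes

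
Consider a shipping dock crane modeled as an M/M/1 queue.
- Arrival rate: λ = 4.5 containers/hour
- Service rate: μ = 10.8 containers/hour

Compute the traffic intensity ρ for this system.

Server utilization: ρ = λ/μ
ρ = 4.5/10.8 = 0.4167
The server is busy 41.67% of the time.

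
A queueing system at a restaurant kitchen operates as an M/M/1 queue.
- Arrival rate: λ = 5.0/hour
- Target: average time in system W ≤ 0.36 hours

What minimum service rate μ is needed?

For M/M/1: W = 1/(μ-λ)
Need W ≤ 0.36, so 1/(μ-λ) ≤ 0.36
μ - λ ≥ 1/0.36 = 2.7778
μ ≥ 5.0 + 2.7778 = 7.7778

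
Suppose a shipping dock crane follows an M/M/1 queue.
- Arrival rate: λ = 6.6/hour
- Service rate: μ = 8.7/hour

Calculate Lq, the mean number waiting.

ρ = λ/μ = 6.6/8.7 = 0.7586
For M/M/1: Lq = λ²/(μ(μ-λ))
Lq = 43.56/(8.7 × 2.10)
Lq = 2.3842 containers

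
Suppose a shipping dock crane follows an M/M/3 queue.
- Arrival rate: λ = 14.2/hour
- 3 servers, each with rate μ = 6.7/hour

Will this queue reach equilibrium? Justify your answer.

Stability requires ρ = λ/(cμ) < 1
ρ = 14.2/(3 × 6.7) = 14.2/20.10 = 0.7065
Since 0.7065 < 1, the system is STABLE.
The servers are busy 70.65% of the time.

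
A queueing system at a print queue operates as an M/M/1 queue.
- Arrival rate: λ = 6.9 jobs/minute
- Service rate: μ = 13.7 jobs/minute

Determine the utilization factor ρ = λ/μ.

Server utilization: ρ = λ/μ
ρ = 6.9/13.7 = 0.5036
The server is busy 50.36% of the time.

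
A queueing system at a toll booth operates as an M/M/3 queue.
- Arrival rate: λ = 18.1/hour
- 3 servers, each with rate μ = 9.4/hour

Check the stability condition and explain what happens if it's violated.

Stability requires ρ = λ/(cμ) < 1
ρ = 18.1/(3 × 9.4) = 18.1/28.20 = 0.6418
Since 0.6418 < 1, the system is STABLE.
The servers are busy 64.18% of the time.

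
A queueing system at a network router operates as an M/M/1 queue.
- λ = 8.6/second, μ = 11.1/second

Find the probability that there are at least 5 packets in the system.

ρ = λ/μ = 8.6/11.1 = 0.7748
P(N ≥ n) = ρⁿ
P(N ≥ 5) = 0.7748^5
P(N ≥ 5) = 0.2792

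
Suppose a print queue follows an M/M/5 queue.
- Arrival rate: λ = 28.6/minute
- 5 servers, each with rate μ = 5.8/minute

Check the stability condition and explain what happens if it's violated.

Stability requires ρ = λ/(cμ) < 1
ρ = 28.6/(5 × 5.8) = 28.6/29.00 = 0.9862
Since 0.9862 < 1, the system is STABLE.
The servers are busy 98.62% of the time.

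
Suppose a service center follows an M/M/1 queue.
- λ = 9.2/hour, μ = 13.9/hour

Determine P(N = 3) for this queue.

ρ = λ/μ = 9.2/13.9 = 0.6619
P(n) = (1-ρ)ρⁿ
P(3) = (1-0.6619) × 0.6619^3
P(3) = 0.338100 × 0.289986
P(3) = 0.09804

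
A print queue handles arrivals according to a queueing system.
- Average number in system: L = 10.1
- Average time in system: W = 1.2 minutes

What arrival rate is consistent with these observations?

Little's Law: L = λW, so λ = L/W
λ = 10.1/1.2 = 8.4167 jobs/minute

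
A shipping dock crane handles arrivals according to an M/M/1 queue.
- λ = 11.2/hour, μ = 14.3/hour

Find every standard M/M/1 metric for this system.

Step 1: ρ = λ/μ = 11.2/14.3 = 0.7832
Step 2: L = λ/(μ-λ) = 11.2/3.10 = 3.6129
Step 3: Lq = λ²/(μ(μ-λ)) = 125.44/(14.3×3.10) = 2.8297
Step 4: W = 1/(μ-λ) = 1/3.10 = 0.32258
Step 5: Wq = λ/(μ(μ-λ)) = 11.2/(14.3×3.10) = 0.2527
Step 6: P(0) = 1-ρ = 0.2168
Verify: L = λW = 11.2×0.32258 = 3.6129 ✔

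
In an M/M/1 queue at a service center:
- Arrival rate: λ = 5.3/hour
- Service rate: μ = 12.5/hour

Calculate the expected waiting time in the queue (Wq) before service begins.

First, compute utilization: ρ = λ/μ = 5.3/12.5 = 0.4240
For M/M/1: Wq = λ/(μ(μ-λ))
Wq = 5.3/(12.5 × (12.5-5.3))
Wq = 5.3/(12.5 × 7.20)
Wq = 0.05889 hours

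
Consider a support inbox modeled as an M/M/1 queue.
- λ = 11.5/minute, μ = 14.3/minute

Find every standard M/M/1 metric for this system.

Step 1: ρ = λ/μ = 11.5/14.3 = 0.8042
Step 2: L = λ/(μ-λ) = 11.5/2.80 = 4.1071
Step 3: Lq = λ²/(μ(μ-λ)) = 132.25/(14.3×2.80) = 3.3029
Step 4: W = 1/(μ-λ) = 1/2.80 = 0.35714
Step 5: Wq = λ/(μ(μ-λ)) = 11.5/(14.3×2.80) = 0.2872
Step 6: P(0) = 1-ρ = 0.1958
Verify: L = λW = 11.5×0.35714 = 4.1071 ✔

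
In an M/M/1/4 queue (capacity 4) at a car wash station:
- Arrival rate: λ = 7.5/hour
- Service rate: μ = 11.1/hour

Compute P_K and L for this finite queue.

ρ = λ/μ = 7.5/11.1 = 0.67568
P₀ = (1-ρ)/(1-ρ^(K+1)) = (1-0.67568)/(1-0.67568^5) = 0.32432/0.85917 = 0.3775
P_K = P₀×ρ^K = 0.37748 × 0.67568^4 = 0.37748 × 0.20843 = 0.07868
Blocking probability P_4 = 0.07868 (7.87%)
L = ρ[1 - (K+1)ρ^K + Kρ^(K+1)] / [(1-ρ)(1-ρ^(K+1))]
L = 0.67568 × (1 - 5×0.2084 + 4×0.1408) / ((1 - 0.67568) × (1 - 0.1408)) = 1.2638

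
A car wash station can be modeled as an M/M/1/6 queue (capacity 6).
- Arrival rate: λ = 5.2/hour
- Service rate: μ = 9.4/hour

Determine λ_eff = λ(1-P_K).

ρ = λ/μ = 5.2/9.4 = 0.55319
P₀ = (1-ρ)/(1-ρ^(K+1)) = (1-0.55319)/(1-0.55319^7) = 0.4468/0.9841 = 0.4540
P_K = P₀×ρ^K = 0.4540 × 0.55319^6 = 0.4540 × 0.02866 = 0.01301
λ_eff = λ(1-P_K) = 5.2 × (1 - 0.01301) = 5.2 × 0.98699 = 5.1323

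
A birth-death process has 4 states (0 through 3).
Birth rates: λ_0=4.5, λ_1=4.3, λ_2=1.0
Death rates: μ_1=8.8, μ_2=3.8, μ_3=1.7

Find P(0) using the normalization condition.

Ratios P(n)/P(0) = (λ₀···λₙ₋₁)/(μ₁···μₙ):
P(1)/P(0) = (4.5)/(8.8) = 0.5114
P(2)/P(0) = (4.5×4.3)/(8.8×3.8) = 0.5786
P(3)/P(0) = (4.5×4.3×1.0)/(8.8×3.8×1.7) = 0.3404

Normalization: ∑ P(n) = 1
P(0) × (1.0000 + 0.5114 + 0.5786 + 0.3404) = 1
P(0) × 2.4304 = 1
P(0) = 1/2.4304 = 0.4115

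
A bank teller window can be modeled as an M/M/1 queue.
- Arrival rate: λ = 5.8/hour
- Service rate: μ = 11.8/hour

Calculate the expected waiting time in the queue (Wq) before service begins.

First, compute utilization: ρ = λ/μ = 5.8/11.8 = 0.4915
For M/M/1: Wq = λ/(μ(μ-λ))
Wq = 5.8/(11.8 × (11.8-5.8))
Wq = 5.8/(11.8 × 6.00)
Wq = 0.08192 hours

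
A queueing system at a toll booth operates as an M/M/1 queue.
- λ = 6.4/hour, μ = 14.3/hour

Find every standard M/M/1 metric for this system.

Step 1: ρ = λ/μ = 6.4/14.3 = 0.4476
Step 2: L = λ/(μ-λ) = 6.4/7.90 = 0.8101
Step 3: Lq = λ²/(μ(μ-λ)) = 40.96/(14.3×7.90) = 0.3626
Step 4: W = 1/(μ-λ) = 1/7.90 = 0.12658
Step 5: Wq = λ/(μ(μ-λ)) = 6.4/(14.3×7.90) = 0.05665
Step 6: P(0) = 1-ρ = 0.5524
Verify: L = λW = 6.4×0.12658 = 0.8101 ✔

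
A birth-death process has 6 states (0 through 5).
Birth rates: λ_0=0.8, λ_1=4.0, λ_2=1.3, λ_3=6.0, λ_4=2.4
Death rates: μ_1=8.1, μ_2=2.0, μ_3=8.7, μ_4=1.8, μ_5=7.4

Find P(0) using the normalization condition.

Ratios P(n)/P(0) = (λ₀···λₙ₋₁)/(μ₁···μₙ):
P(1)/P(0) = (0.8)/(8.1) = 0.09877
P(2)/P(0) = (0.8×4.0)/(8.1×2.0) = 0.1975
P(3)/P(0) = (0.8×4.0×1.3)/(8.1×2.0×8.7) = 0.02952
P(4)/P(0) = (0.8×4.0×1.3×6.0)/(8.1×2.0×8.7×1.8) = 0.09839
P(5)/P(0) = (0.8×4.0×1.3×6.0×2.4)/(8.1×2.0×8.7×1.8×7.4) = 0.03191

Normalization: ∑ P(n) = 1
P(0) × (1.0000 + 0.09877 + 0.1975 + 0.02952 + 0.09839 + 0.03191) = 1
P(0) × 1.4561 = 1
P(0) = 1/1.4561 = 0.6868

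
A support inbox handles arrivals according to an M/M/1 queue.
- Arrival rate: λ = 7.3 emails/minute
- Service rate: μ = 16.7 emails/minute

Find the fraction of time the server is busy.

Server utilization: ρ = λ/μ
ρ = 7.3/16.7 = 0.4371
The server is busy 43.71% of the time.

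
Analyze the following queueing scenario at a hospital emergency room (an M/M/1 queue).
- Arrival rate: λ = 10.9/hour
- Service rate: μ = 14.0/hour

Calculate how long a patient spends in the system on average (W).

First, compute utilization: ρ = λ/μ = 10.9/14.0 = 0.7786
For M/M/1: W = 1/(μ-λ)
W = 1/(14.0-10.9) = 1/3.10
W = 0.3226 hours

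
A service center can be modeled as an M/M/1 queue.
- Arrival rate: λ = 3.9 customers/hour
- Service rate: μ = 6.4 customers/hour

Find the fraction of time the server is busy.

Server utilization: ρ = λ/μ
ρ = 3.9/6.4 = 0.6094
The server is busy 60.94% of the time.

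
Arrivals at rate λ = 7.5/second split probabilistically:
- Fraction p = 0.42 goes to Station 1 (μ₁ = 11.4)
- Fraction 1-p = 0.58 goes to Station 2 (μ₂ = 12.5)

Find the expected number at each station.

Effective rates: λ₁ = 7.5×0.42 = 3.15, λ₂ = 7.5×0.58 = 4.35
Station 1: ρ₁ = 3.15/11.4 = 0.2763, L₁ = ρ₁/(1-ρ₁) = 0.2763/(1-0.2763) = 0.3818
Station 2: ρ₂ = 4.35/12.5 = 0.3480, L₂ = ρ₂/(1-ρ₂) = 0.3480/(1-0.3480) = 0.5337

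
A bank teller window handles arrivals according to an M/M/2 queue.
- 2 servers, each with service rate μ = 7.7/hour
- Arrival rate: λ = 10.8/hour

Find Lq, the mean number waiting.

Traffic intensity: ρ = λ/(cμ) = 10.8/(2×7.7) = 0.7013
Since ρ = 0.7013 < 1, system is stable.
Offered load a = λ/μ = cρ = 10.8/7.7 = 1.4026
P₀ = [ Σₙ₌₀^1 aⁿ/n! + a^2/(2!(1-ρ)) ]⁻¹
Σ = a^0/0! + a^1/1! = 1.0000 + 1.4026 = 2.4026
a^2/(2!(1-ρ)) = 1.9673/(2 × 0.2987) = 3.2931
P₀ = 1/(2.4026 + 3.2931) = 0.1756
Lq = P₀·a^2·ρ / (2!(1-ρ)²) = 0.17557 × 1.9673 × 0.70130 / (2 × 0.089222) = 1.3574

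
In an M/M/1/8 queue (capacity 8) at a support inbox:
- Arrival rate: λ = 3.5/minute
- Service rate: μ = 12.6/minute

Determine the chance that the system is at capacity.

ρ = λ/μ = 3.5/12.6 = 0.27778
P₀ = (1-ρ)/(1-ρ^(K+1)) = (1-0.27778)/(1-0.27778^9) = 0.7222/1.0000 = 0.7222
P_K = P₀×ρ^K = 0.7222 × 0.27778^8 = 0.7222 × 0.00003545 = 0.00002560
Blocking probability = 0.002560%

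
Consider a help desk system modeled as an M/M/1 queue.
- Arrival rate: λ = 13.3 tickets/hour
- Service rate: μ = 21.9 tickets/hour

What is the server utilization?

Server utilization: ρ = λ/μ
ρ = 13.3/21.9 = 0.6073
The server is busy 60.73% of the time.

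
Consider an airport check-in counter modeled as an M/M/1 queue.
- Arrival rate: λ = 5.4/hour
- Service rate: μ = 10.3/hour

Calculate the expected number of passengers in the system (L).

ρ = λ/μ = 5.4/10.3 = 0.5243
For M/M/1: L = λ/(μ-λ)
L = 5.4/(10.3-5.4) = 5.4/4.90
L = 1.1020 passengers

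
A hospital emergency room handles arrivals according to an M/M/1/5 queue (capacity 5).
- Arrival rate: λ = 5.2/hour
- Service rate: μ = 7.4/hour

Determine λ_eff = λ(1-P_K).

ρ = λ/μ = 5.2/7.4 = 0.7027
P₀ = (1-ρ)/(1-ρ^(K+1)) = (1-0.7027)/(1-0.7027^6) = 0.2973/0.8796 = 0.3380
P_K = P₀×ρ^K = 0.33799 × 0.7027^5 = 0.33799 × 0.17134 = 0.05791
λ_eff = λ(1-P_K) = 5.2 × (1 - 0.05791) = 5.2 × 0.9421 = 4.8989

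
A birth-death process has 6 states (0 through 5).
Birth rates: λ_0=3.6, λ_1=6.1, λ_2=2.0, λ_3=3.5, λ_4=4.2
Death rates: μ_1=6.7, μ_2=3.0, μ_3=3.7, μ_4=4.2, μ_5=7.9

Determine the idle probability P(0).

Ratios P(n)/P(0) = (λ₀···λₙ₋₁)/(μ₁···μₙ):
P(1)/P(0) = (3.6)/(6.7) = 0.537313
P(2)/P(0) = (3.6×6.1)/(6.7×3.0) = 1.09254
P(3)/P(0) = (3.6×6.1×2.0)/(6.7×3.0×3.7) = 0.590561
P(4)/P(0) = (3.6×6.1×2.0×3.5)/(6.7×3.0×3.7×4.2) = 0.492134
P(5)/P(0) = (3.6×6.1×2.0×3.5×4.2)/(6.7×3.0×3.7×4.2×7.9) = 0.261641

Normalization: ∑ P(n) = 1
P(0) × (1.00000 + 0.537313 + 1.09254 + 0.590561 + 0.492134 + 0.261641) = 1
P(0) × 3.9742 = 1
P(0) = 1/3.9742 = 0.2516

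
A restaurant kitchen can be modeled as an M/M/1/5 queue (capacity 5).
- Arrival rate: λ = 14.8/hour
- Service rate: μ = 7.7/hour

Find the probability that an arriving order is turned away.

ρ = λ/μ = 14.8/7.7 = 1.9221
P₀ = (1-ρ)/(1-ρ^(K+1)) = (1-1.9221)/(1-1.9221^6) = -0.9221/-49.4262 = 0.01866
P_K = P₀×ρ^K = 0.018656 × 1.9221^5 = 0.018656 × 26.2349 = 0.4894
Blocking probability = 48.94%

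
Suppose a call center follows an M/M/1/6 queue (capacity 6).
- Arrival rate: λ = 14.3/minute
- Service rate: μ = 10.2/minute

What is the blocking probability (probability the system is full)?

ρ = λ/μ = 14.3/10.2 = 1.4019608
P₀ = (1-ρ)/(1-ρ^(K+1)) = (1-1.4019608)/(1-1.4019608^7) = -0.4019608/-9.645133 = 0.04167
P_K = P₀×ρ^K = 0.04167 × 1.4019608^6 = 0.04167 × 7.5930 = 0.3164
Blocking probability = 31.64%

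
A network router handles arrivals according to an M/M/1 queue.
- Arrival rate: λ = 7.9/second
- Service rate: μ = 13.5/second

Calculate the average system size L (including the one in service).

ρ = λ/μ = 7.9/13.5 = 0.5852
For M/M/1: L = λ/(μ-λ)
L = 7.9/(13.5-7.9) = 7.9/5.60
L = 1.4107 packets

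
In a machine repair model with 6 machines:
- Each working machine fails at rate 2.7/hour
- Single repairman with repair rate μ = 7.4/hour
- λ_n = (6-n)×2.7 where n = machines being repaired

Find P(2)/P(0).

P(2)/P(0) = ∏_{i=0}^{2-1} λ_i/μ_{i+1}
= (6-0)×2.7/7.4 × (6-1)×2.7/7.4
= 3.9938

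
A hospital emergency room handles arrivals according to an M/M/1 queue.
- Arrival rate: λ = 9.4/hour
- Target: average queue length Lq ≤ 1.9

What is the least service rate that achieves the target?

For M/M/1: Lq = λ²/(μ(μ-λ))
Need Lq ≤ 1.9, i.e. μ(μ-λ) ≥ λ²/1.9
μ² - 9.4μ - 88.36/1.9 ≥ 0  →  μ² - 9.4μ - 46.505263 ≥ 0
Quadratic formula (positive root): μ = [λ + √(λ² + 4×46.505263)]/2
Discriminant: 88.36 + 4×46.505263 = 274.3811, √274.3811 = 16.56445
μ ≥ (9.4 + 16.56445)/2 = 12.9822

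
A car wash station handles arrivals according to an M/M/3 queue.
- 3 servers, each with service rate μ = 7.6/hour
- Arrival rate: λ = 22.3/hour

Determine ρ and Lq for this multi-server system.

Traffic intensity: ρ = λ/(cμ) = 22.3/(3×7.6) = 0.9781
Since ρ = 0.9781 < 1, system is stable.
Offered load a = λ/μ = cρ = 22.3/7.6 = 2.9342
P₀ = [ Σₙ₌₀^2 aⁿ/n! + a^3/(3!(1-ρ)) ]⁻¹
Σ = a^0/0! + a^1/1! + a^2/2! = 1.0000 + 2.9342 + 4.3048 = 8.2390
a^3/(3!(1-ρ)) = 25.26235/(6 × 0.02192982) = 191.9939
P₀ = 1/(8.2390 + 191.9939) = 0.004994
Lq = P₀·a^3·ρ / (3!(1-ρ)²) = 0.0049942 × 25.2624 × 0.97807 / (6 × 0.00048092) = 42.7648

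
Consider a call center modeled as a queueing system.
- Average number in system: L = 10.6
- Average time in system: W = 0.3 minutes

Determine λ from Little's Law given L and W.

Little's Law: L = λW, so λ = L/W
λ = 10.6/0.3 = 35.3333 calls/minute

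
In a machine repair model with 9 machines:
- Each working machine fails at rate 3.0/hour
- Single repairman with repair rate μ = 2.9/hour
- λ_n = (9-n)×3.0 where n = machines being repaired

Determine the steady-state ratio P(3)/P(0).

P(3)/P(0) = ∏_{i=0}^{3-1} λ_i/μ_{i+1}
= (9-0)×3.0/2.9 × (9-1)×3.0/2.9 × (9-2)×3.0/2.9
= 557.9565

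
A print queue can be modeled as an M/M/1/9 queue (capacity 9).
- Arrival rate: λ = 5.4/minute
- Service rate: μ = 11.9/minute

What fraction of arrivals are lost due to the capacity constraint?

ρ = λ/μ = 5.4/11.9 = 0.45378
P₀ = (1-ρ)/(1-ρ^(K+1)) = (1-0.45378)/(1-0.45378^10) = 0.5462/0.9996 = 0.5464
P_K = P₀×ρ^K = 0.5464 × 0.45378^9 = 0.5464 × 0.0008158 = 0.0004458
Blocking probability = 0.04458%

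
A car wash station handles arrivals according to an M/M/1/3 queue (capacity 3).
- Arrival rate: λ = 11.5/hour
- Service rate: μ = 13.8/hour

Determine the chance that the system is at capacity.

ρ = λ/μ = 11.5/13.8 = 0.8333
P₀ = (1-ρ)/(1-ρ^(K+1)) = (1-0.8333)/(1-0.8333^4) = 0.1667/0.5178 = 0.3219
P_K = P₀×ρ^K = 0.3219 × 0.8333^3 = 0.3219 × 0.5786 = 0.1863
Blocking probability = 18.63%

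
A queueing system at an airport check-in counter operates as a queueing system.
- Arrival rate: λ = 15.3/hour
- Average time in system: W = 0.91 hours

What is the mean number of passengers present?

Little's Law: L = λW
L = 15.3 × 0.91 = 13.9230 passengers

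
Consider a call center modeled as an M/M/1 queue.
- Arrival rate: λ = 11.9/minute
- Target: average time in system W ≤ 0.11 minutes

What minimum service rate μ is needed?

For M/M/1: W = 1/(μ-λ)
Need W ≤ 0.11, so 1/(μ-λ) ≤ 0.11
μ - λ ≥ 1/0.11 = 9.0909
μ ≥ 11.9 + 9.0909 = 20.9909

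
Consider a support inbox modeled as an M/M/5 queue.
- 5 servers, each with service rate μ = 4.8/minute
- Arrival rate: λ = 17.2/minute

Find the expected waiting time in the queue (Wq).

Traffic intensity: ρ = λ/(cμ) = 17.2/(5×4.8) = 0.7167
Since ρ = 0.7167 < 1, system is stable.
Offered load a = λ/μ = cρ = 17.2/4.8 = 3.5833
P₀ = [ Σₙ₌₀^4 aⁿ/n! + a^5/(5!(1-ρ)) ]⁻¹
Σ = a^0/0! + a^1/1! + a^2/2! + a^3/3! + a^4/4! = 1.00000 + 3.58333 + 6.42014 + 7.66850 + 6.86970 = 25.5417
a^5/(5!(1-ρ)) = 590.7940/(120 × 0.283333) = 17.3763
P₀ = 1/(25.5417 + 17.3763) = 0.02330
Lq = P₀·a^5·ρ / (5!(1-ρ)²) = 0.02330 × 590.7940 × 0.7167 / (120 × 0.08028) = 1.0241
Wq = Lq/λ = 1.0241/17.2 = 0.05954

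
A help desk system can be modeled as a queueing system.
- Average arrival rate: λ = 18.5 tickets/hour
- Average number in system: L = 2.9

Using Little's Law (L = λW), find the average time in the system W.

Little's Law: L = λW, so W = L/λ
W = 2.9/18.5 = 0.1568 hours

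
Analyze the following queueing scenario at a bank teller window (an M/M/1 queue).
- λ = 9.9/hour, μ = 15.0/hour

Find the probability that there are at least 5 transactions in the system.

ρ = λ/μ = 9.9/15.0 = 0.6600
P(N ≥ n) = ρⁿ
P(N ≥ 5) = 0.6600^5
P(N ≥ 5) = 0.1252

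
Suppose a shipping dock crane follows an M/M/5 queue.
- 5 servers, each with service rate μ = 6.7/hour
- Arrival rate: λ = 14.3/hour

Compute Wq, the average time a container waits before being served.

Traffic intensity: ρ = λ/(cμ) = 14.3/(5×6.7) = 0.4269
Since ρ = 0.4269 < 1, system is stable.
Offered load a = λ/μ = cρ = 14.3/6.7 = 2.1343
P₀ = [ Σₙ₌₀^4 aⁿ/n! + a^5/(5!(1-ρ)) ]⁻¹
Σ = a^0/0! + a^1/1! + a^2/2! + a^3/3! + a^4/4! = 1.00000 + 2.13433 + 2.27768 + 1.62044 + 0.864637 = 7.8971
a^5/(5!(1-ρ)) = 44.2901/(120 × 0.5731) = 0.6440
P₀ = 1/(7.8971 + 0.6440) = 0.1171
Lq = P₀·a^5·ρ / (5!(1-ρ)²) = 0.11708 × 44.2901 × 0.42687 / (120 × 0.32848) = 0.05616
Wq = Lq/λ = 0.05616/14.3 = 0.003927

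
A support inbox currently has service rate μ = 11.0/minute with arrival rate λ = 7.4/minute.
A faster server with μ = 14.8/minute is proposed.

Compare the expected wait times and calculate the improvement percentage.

System 1: ρ₁ = 7.4/11.0 = 0.6727, W₁ = 1/(11.0-7.4) = 0.27778
System 2: ρ₂ = 7.4/14.8 = 0.5000, W₂ = 1/(14.8-7.4) = 0.13514
Improvement: (W₁-W₂)/W₁ = (0.27778-0.13514)/0.27778 = 51.35%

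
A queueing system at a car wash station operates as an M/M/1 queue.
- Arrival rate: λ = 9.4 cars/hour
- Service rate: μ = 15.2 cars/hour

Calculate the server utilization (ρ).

Server utilization: ρ = λ/μ
ρ = 9.4/15.2 = 0.6184
The server is busy 61.84% of the time.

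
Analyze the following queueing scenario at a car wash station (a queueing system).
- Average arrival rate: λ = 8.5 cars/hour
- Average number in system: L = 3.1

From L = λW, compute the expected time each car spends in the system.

Little's Law: L = λW, so W = L/λ
W = 3.1/8.5 = 0.3647 hours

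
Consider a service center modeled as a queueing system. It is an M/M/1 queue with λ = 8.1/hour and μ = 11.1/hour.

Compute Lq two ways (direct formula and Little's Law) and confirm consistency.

Method 1 (direct): Lq = λ²/(μ(μ-λ)) = 65.61/(11.1 × 3.00) = 1.9703

Method 2 (Little's Law):
W = 1/(μ-λ) = 1/3.00 = 0.333333
Wq = W - 1/μ = 0.333333 - 0.0900901 = 0.243243
Lq = λWq = 8.1 × 0.243243 = 1.9703 ✔ (matches Method 1)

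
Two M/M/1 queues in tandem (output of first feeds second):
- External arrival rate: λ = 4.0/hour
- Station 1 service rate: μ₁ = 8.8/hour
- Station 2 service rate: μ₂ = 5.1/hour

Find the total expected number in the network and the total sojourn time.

By Jackson's theorem, each station behaves as independent M/M/1.
Station 1: ρ₁ = 4.0/8.8 = 0.4545, L₁ = ρ₁/(1-ρ₁) = λ/(μ₁-λ) = 4.0/4.80 = 0.8333
Station 2: ρ₂ = 4.0/5.1 = 0.7843, L₂ = ρ₂/(1-ρ₂) = λ/(μ₂-λ) = 4.0/1.10 = 3.6364
Total: L = L₁ + L₂ = 0.8333 + 3.6364 = 4.4697
W = L/λ = 4.4697/4.0 = 1.1174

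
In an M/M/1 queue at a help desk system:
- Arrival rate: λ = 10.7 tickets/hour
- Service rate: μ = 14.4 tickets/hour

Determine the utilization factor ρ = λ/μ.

Server utilization: ρ = λ/μ
ρ = 10.7/14.4 = 0.7431
The server is busy 74.31% of the time.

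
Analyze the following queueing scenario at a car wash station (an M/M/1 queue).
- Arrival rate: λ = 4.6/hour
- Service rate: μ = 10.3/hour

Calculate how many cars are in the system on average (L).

ρ = λ/μ = 4.6/10.3 = 0.4466
For M/M/1: L = λ/(μ-λ)
L = 4.6/(10.3-4.6) = 4.6/5.70
L = 0.8070 cars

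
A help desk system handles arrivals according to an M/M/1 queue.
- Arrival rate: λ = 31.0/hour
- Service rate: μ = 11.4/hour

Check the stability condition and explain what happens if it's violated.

Stability requires ρ = λ/(cμ) < 1
ρ = 31.0/(1 × 11.4) = 31.0/11.40 = 2.7193
Since 2.7193 ≥ 1, the system is UNSTABLE.
Queue grows without bound. Need μ > λ = 31.0.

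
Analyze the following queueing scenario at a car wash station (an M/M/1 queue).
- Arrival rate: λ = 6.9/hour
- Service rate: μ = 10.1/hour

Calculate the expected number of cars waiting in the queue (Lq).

ρ = λ/μ = 6.9/10.1 = 0.6832
For M/M/1: Lq = λ²/(μ(μ-λ))
Lq = 47.61/(10.1 × 3.20)
Lq = 1.4731 cars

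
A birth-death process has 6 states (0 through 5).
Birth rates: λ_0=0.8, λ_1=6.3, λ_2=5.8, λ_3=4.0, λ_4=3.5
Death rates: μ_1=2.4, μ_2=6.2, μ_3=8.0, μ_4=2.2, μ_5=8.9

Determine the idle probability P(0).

Ratios P(n)/P(0) = (λ₀···λₙ₋₁)/(μ₁···μₙ):
P(1)/P(0) = (0.8)/(2.4) = 0.333333
P(2)/P(0) = (0.8×6.3)/(2.4×6.2) = 0.338710
P(3)/P(0) = (0.8×6.3×5.8)/(2.4×6.2×8.0) = 0.245565
P(4)/P(0) = (0.8×6.3×5.8×4.0)/(2.4×6.2×8.0×2.2) = 0.446481
P(5)/P(0) = (0.8×6.3×5.8×4.0×3.5)/(2.4×6.2×8.0×2.2×8.9) = 0.175582

Normalization: ∑ P(n) = 1
P(0) × (1.00000 + 0.333333 + 0.338710 + 0.245565 + 0.446481 + 0.175582) = 1
P(0) × 2.53967 = 1
P(0) = 1/2.53967 = 0.3938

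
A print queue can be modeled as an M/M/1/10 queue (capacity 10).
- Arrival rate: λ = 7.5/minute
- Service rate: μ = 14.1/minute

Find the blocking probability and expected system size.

ρ = λ/μ = 7.5/14.1 = 0.531915
P₀ = (1-ρ)/(1-ρ^(K+1)) = (1-0.531915)/(1-0.531915^11) = 0.46808/0.99904 = 0.4685
P_K = P₀×ρ^K = 0.46854 × 0.531915^10 = 0.46854 × 0.0018131 = 0.0008495
Blocking probability P_10 = 0.0008495 (0.08495%)
L = ρ[1 - (K+1)ρ^K + Kρ^(K+1)] / [(1-ρ)(1-ρ^(K+1))]
L = 0.531915 × (1 - 11×0.001813 + 10×0.0009644) / ((1 - 0.531915) × (1 - 0.0009644)) = 1.1257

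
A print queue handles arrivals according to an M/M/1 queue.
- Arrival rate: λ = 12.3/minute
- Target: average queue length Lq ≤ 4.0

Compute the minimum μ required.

For M/M/1: Lq = λ²/(μ(μ-λ))
Need Lq ≤ 4.0, i.e. μ(μ-λ) ≥ λ²/4.0
μ² - 12.3μ - 151.29/4.0 ≥ 0  →  μ² - 12.3μ - 37.8225 ≥ 0
Quadratic formula (positive root): μ = [λ + √(λ² + 4×37.8225)]/2
Discriminant: 151.29 + 4×37.8225 = 302.5800, √302.5800 = 17.3948
μ ≥ (12.3 + 17.3948)/2 = 14.8474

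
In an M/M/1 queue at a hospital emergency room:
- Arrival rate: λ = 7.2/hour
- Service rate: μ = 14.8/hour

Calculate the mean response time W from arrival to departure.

First, compute utilization: ρ = λ/μ = 7.2/14.8 = 0.4865
For M/M/1: W = 1/(μ-λ)
W = 1/(14.8-7.2) = 1/7.60
W = 0.1316 hours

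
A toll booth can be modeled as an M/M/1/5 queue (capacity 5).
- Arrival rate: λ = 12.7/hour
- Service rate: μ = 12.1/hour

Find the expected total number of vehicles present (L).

ρ = λ/μ = 12.7/12.1 = 1.0496
P₀ = (1-ρ)/(1-ρ^(K+1)) = (1-1.0496)/(1-1.0496^6) = -0.04960/-0.3370 = 0.1472
P_K = P₀×ρ^K = 0.1472 × 1.0496^5 = 0.1472 × 1.2739 = 0.1875
L = ρ[1 - (K+1)ρ^K + Kρ^(K+1)] / [(1-ρ)(1-ρ^(K+1))]
L = 1.0496 × (1 - 6×1.273852 + 5×1.337035) / ((1 - 1.0496) × (1 - 1.337035)) = 2.6410 vehicles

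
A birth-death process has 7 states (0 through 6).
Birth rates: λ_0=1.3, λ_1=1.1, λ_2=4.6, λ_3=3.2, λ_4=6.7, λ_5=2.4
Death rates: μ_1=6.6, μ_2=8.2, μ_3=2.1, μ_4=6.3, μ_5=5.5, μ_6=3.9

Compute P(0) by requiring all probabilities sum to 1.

Ratios P(n)/P(0) = (λ₀···λₙ₋₁)/(μ₁···μₙ):
P(1)/P(0) = (1.3)/(6.6) = 0.1970
P(2)/P(0) = (1.3×1.1)/(6.6×8.2) = 0.02642
P(3)/P(0) = (1.3×1.1×4.6)/(6.6×8.2×2.1) = 0.05788
P(4)/P(0) = (1.3×1.1×4.6×3.2)/(6.6×8.2×2.1×6.3) = 0.02940
P(5)/P(0) = (1.3×1.1×4.6×3.2×6.7)/(6.6×8.2×2.1×6.3×5.5) = 0.03581
P(6)/P(0) = (1.3×1.1×4.6×3.2×6.7×2.4)/(6.6×8.2×2.1×6.3×5.5×3.9) = 0.02204

Normalization: ∑ P(n) = 1
P(0) × (1.0000 + 0.1970 + 0.02642 + 0.05788 + 0.02940 + 0.03581 + 0.02204) = 1
P(0) × 1.3685 = 1
P(0) = 1/1.3685 = 0.7307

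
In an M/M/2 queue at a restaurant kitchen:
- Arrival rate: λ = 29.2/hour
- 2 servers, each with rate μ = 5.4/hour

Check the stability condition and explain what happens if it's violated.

Stability requires ρ = λ/(cμ) < 1
ρ = 29.2/(2 × 5.4) = 29.2/10.80 = 2.7037
Since 2.7037 ≥ 1, the system is UNSTABLE.
Need c > λ/μ = 29.2/5.4 = 5.41.
Minimum servers needed: c = 6.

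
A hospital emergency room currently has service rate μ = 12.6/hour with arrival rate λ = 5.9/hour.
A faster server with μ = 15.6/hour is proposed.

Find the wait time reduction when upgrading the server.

System 1: ρ₁ = 5.9/12.6 = 0.4683, W₁ = 1/(12.6-5.9) = 0.14925
System 2: ρ₂ = 5.9/15.6 = 0.3782, W₂ = 1/(15.6-5.9) = 0.10309
Improvement: (W₁-W₂)/W₁ = (0.14925-0.10309)/0.14925 = 30.93%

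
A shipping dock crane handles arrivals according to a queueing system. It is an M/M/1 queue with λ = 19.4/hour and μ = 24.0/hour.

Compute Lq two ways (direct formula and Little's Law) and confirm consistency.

Method 1 (direct): Lq = λ²/(μ(μ-λ)) = 376.36/(24.0 × 4.60) = 3.4091

Method 2 (Little's Law):
W = 1/(μ-λ) = 1/4.60 = 0.2173913
Wq = W - 1/μ = 0.2173913 - 0.04166667 = 0.175725
Lq = λWq = 19.4 × 0.175725 = 3.4091 ✔ (matches Method 1)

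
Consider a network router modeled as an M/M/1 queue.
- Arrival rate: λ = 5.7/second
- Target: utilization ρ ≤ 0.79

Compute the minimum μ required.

ρ = λ/μ, so μ = λ/ρ
μ ≥ 5.7/0.79 = 7.2152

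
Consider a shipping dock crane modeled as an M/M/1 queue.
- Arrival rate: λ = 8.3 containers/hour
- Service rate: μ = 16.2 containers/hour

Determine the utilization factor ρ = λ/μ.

Server utilization: ρ = λ/μ
ρ = 8.3/16.2 = 0.5123
The server is busy 51.23% of the time.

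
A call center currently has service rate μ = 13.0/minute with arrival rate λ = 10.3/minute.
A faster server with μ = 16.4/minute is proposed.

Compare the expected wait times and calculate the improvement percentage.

System 1: ρ₁ = 10.3/13.0 = 0.7923, W₁ = 1/(13.0-10.3) = 0.37037
System 2: ρ₂ = 10.3/16.4 = 0.6280, W₂ = 1/(16.4-10.3) = 0.16393
Improvement: (W₁-W₂)/W₁ = (0.37037-0.16393)/0.37037 = 55.74%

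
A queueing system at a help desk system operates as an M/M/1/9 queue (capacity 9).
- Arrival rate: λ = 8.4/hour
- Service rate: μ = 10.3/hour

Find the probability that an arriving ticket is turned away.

ρ = λ/μ = 8.4/10.3 = 0.81553
P₀ = (1-ρ)/(1-ρ^(K+1)) = (1-0.81553)/(1-0.81553^10) = 0.1845/0.8699 = 0.2121
P_K = P₀×ρ^K = 0.21207 × 0.81553^9 = 0.21207 × 0.15957 = 0.03384
Blocking probability = 3.38%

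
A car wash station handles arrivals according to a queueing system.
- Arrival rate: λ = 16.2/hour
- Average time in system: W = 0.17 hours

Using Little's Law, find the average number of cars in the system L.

Little's Law: L = λW
L = 16.2 × 0.17 = 2.7540 cars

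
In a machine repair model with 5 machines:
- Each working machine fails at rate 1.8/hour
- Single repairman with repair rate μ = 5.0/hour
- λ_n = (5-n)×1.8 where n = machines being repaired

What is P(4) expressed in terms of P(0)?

P(4)/P(0) = ∏_{i=0}^{4-1} λ_i/μ_{i+1}
= (5-0)×1.8/5.0 × (5-1)×1.8/5.0 × (5-2)×1.8/5.0 × (5-3)×1.8/5.0
= 2.0155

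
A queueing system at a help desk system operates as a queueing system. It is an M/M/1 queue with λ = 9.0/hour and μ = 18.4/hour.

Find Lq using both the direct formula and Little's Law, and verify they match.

Method 1 (direct): Lq = λ²/(μ(μ-λ)) = 81.00/(18.4 × 9.40) = 0.4683

Method 2 (Little's Law):
W = 1/(μ-λ) = 1/9.40 = 0.106383
Wq = W - 1/μ = 0.106383 - 0.0543478 = 0.052035
Lq = λWq = 9.0 × 0.052035 = 0.4683 ✔ (matches Method 1)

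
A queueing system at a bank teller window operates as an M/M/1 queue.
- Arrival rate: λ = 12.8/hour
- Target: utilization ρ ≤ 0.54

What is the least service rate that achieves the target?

ρ = λ/μ, so μ = λ/ρ
μ ≥ 12.8/0.54 = 23.7037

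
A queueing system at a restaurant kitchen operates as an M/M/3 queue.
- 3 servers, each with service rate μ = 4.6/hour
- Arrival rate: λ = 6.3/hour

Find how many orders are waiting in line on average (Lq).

Traffic intensity: ρ = λ/(cμ) = 6.3/(3×4.6) = 0.4565
Since ρ = 0.4565 < 1, system is stable.
Offered load a = λ/μ = cρ = 6.3/4.6 = 1.3696
P₀ = [ Σₙ₌₀^2 aⁿ/n! + a^3/(3!(1-ρ)) ]⁻¹
Σ = a^0/0! + a^1/1! + a^2/2! = 1.0000 + 1.3696 + 0.93785 = 3.3074
a^3/(3!(1-ρ)) = 2.5689/(6 × 0.5435) = 0.7878
P₀ = 1/(3.3074 + 0.7878) = 0.2442
Lq = P₀·a^3·ρ / (3!(1-ρ)²) = 0.2442 × 2.5689 × 0.4565 / (6 × 0.2954) = 0.1616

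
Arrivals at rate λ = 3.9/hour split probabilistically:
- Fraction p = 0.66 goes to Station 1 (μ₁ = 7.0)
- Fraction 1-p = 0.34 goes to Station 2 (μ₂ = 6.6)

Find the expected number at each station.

Effective rates: λ₁ = 3.9×0.66 = 2.574, λ₂ = 3.9×0.34 = 1.326
Station 1: ρ₁ = 2.574/7.0 = 0.36771, L₁ = ρ₁/(1-ρ₁) = 0.36771/(1-0.36771) = 0.5816
Station 2: ρ₂ = 1.326/6.6 = 0.2009, L₂ = ρ₂/(1-ρ₂) = 0.2009/(1-0.2009) = 0.2514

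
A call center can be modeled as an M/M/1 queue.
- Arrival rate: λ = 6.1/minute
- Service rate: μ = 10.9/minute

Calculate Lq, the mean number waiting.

ρ = λ/μ = 6.1/10.9 = 0.5596
For M/M/1: Lq = λ²/(μ(μ-λ))
Lq = 37.21/(10.9 × 4.80)
Lq = 0.7112 calls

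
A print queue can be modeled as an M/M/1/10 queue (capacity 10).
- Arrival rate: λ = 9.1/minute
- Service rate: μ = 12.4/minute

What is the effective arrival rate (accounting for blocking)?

ρ = λ/μ = 9.1/12.4 = 0.73387
P₀ = (1-ρ)/(1-ρ^(K+1)) = (1-0.73387)/(1-0.73387^11) = 0.2661/0.9667 = 0.2753
P_K = P₀×ρ^K = 0.2753 × 0.73387^10 = 0.2753 × 0.04531 = 0.01247
λ_eff = λ(1-P_K) = 9.1 × (1 - 0.01247) = 9.1 × 0.98753 = 8.9865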